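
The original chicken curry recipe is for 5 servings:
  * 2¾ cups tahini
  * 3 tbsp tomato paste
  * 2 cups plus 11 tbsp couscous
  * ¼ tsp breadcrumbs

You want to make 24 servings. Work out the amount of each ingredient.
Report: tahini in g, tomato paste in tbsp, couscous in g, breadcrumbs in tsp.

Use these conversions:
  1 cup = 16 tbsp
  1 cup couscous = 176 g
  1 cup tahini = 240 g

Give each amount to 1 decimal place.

Scaling factor: 24/5 = 4.8.
tahini: 2.75 cup × 24/5 × 240 g/cup = 3168.0 g
tomato paste: 3 tbsp × 24/5 = 14.4 tbsp
couscous: (2 cup + 11 tbsp = 2.6875 cup) × 24/5 × 176 g/cup = 2270.4 g
breadcrumbs: 0.25 tsp × 24/5 = 1.2 tsp

tahini: 3168.0 g; tomato paste: 14.4 tbsp; couscous: 2270.4 g; breadcrumbs: 1.2 tsp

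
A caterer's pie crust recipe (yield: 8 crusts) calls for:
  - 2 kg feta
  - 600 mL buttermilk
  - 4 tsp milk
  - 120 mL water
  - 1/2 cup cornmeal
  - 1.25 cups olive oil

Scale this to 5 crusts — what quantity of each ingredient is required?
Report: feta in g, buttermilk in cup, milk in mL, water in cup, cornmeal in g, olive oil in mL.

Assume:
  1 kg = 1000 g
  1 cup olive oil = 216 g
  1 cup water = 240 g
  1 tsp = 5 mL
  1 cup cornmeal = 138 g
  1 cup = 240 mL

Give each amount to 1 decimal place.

Scaling factor: 5/8 = 0.625.
feta: 2 kg × 5/8 × 1000 g/kg = 1250.0 g
buttermilk: 600 mL × 5/8 ÷ 240 mL/cup ≈ 1.6 cup
milk: 4 tsp × 5/8 × 5 mL/tsp = 12.5 mL
water: 120 mL × 5/8 ÷ 240 mL/cup ≈ 0.3 cup
cornmeal: 0.5 cup × 5/8 × 138 g/cup ≈ 43.1 g
olive oil: 1.25 cup × 5/8 × 240 mL/cup = 187.5 mL

feta: 1250.0 g; buttermilk: 1.6 cup; milk: 12.5 mL; water: 0.3 cup; cornmeal: 43.1 g; olive oil: 187.5 mL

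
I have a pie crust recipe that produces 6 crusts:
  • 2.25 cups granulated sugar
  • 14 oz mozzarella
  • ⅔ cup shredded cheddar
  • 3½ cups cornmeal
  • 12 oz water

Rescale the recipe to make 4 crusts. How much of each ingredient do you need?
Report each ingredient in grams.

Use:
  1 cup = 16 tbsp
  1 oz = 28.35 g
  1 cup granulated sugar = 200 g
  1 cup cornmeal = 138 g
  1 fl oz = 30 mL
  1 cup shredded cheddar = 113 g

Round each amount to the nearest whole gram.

granulated sugar: 300 g; mozzarella: 265 g; shredded cheddar: 50 g; cornmeal: 322 g; water: 227 g

Scaling factor: 4/6 = 2/3.
granulated sugar: 2.25 cup × 2/3 × 200 g/cup = 300 g
mozzarella: 14 oz × 2/3 × 28.35 g/oz ≈ 265 g
shredded cheddar: 2/3 cup × 2/3 × 113 g/cup ≈ 50 g
cornmeal: 3.5 cup × 2/3 × 138 g/cup = 322 g
water: 12 oz × 2/3 × 28.35 g/oz ≈ 227 g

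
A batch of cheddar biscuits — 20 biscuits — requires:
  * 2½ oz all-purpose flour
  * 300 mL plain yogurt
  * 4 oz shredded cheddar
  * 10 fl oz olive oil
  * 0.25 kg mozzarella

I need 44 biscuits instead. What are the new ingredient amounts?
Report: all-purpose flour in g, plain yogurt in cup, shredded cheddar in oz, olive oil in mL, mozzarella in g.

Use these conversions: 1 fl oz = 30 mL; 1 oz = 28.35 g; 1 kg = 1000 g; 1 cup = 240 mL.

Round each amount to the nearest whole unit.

Scaling factor: 44/20 = 11/5 = 2.2.
all-purpose flour: 2.5 oz × 11/5 × 28.35 g/oz ≈ 156 g
plain yogurt: 300 mL × 11/5 ÷ 240 mL/cup ≈ 3 cup
shredded cheddar: 4 oz × 11/5 ≈ 9 oz
olive oil: 10 fl oz × 11/5 × 30 mL/fl oz = 660 mL
mozzarella: 0.25 kg × 11/5 × 1000 g/kg = 550 g

all-purpose flour: 156 g; plain yogurt: 3 cup; shredded cheddar: 9 oz; olive oil: 660 mL; mozzarella: 550 g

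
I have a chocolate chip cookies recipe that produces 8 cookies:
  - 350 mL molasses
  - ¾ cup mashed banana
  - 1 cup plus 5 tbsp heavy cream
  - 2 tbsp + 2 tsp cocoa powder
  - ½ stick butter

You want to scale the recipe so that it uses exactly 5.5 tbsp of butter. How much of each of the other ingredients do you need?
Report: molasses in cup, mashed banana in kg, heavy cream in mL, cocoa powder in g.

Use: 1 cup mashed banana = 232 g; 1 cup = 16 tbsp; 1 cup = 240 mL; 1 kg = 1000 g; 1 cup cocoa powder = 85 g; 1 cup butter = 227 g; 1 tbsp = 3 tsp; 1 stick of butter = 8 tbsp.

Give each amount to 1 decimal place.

molasses: 2.0 cup; mashed banana: 0.2 kg; heavy cream: 433.1 mL; cocoa powder: 19.5 g

The original recipe has 4 tbsp of butter, so the scaling factor is 5.5 ÷ 4 = 11/8 = 1.375.
molasses: 350 mL × 11/8 ÷ 240 mL/cup ≈ 2.0 cup
mashed banana: 0.75 cup × 11/8 × 232 g/cup ÷ 1000 g/kg ≈ 0.2 kg
heavy cream: (1 cup + 5 tbsp = 1.3125 cup) × 11/8 × 240 mL/cup ≈ 433.1 mL
cocoa powder: (2 tbsp + 2 tsp = 8/3 tbsp) × 11/8 ÷ 16 tbsp/cup × 85 g/cup ≈ 19.5 g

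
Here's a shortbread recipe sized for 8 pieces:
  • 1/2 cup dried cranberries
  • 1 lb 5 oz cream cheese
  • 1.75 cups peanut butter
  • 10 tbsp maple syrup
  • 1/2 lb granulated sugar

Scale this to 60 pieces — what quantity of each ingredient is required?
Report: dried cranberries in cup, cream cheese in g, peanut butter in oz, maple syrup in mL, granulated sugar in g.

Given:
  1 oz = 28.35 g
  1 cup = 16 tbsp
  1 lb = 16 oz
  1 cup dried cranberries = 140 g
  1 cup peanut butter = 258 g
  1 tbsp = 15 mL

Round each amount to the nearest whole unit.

dried cranberries: 4 cup; cream cheese: 4465 g; peanut butter: 119 oz; maple syrup: 1125 mL; granulated sugar: 1701 g

Scaling factor: 60/8 = 15/2 = 7.5.
dried cranberries: 0.5 cup × 15/2 ≈ 4 cup
cream cheese: (1 lb + 5 oz = 1.3125 lb) × 15/2 × 16 oz/lb × 28.35 g/oz ≈ 4465 g
peanut butter: 1.75 cup × 15/2 × 258 g/cup ÷ 28.35 g/oz ≈ 119 oz
maple syrup: 10 tbsp × 15/2 × 15 mL/tbsp = 1125 mL
granulated sugar: 0.5 lb × 15/2 × 16 oz/lb × 28.35 g/oz = 1701 g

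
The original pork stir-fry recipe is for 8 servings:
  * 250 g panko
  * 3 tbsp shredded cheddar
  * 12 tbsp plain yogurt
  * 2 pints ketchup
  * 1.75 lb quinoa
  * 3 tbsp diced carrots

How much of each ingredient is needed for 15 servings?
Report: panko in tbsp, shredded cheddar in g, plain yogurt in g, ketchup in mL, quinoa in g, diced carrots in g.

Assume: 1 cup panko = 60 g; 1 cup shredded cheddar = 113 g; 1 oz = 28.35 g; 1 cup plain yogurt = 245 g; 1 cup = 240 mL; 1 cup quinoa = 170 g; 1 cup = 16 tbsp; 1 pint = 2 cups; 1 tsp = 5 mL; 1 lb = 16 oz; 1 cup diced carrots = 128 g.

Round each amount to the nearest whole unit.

panko: 125 tbsp; shredded cheddar: 40 g; plain yogurt: 345 g; ketchup: 1800 mL; quinoa: 1488 g; diced carrots: 45 g

Scaling factor: 15/8 = 1.875.
panko: 250 g × 15/8 ÷ 60 g/cup × 16 tbsp/cup = 125 tbsp
shredded cheddar: 3 tbsp × 15/8 ÷ 16 tbsp/cup × 113 g/cup ≈ 40 g
plain yogurt: 12 tbsp × 15/8 ÷ 16 tbsp/cup × 245 g/cup ≈ 345 g
ketchup: 2 pint × 15/8 × 2 cup/pint × 240 mL/cup = 1800 mL
quinoa: 1.75 lb × 15/8 × 16 oz/lb × 28.35 g/oz ≈ 1488 g
diced carrots: 3 tbsp × 15/8 ÷ 16 tbsp/cup × 128 g/cup = 45 g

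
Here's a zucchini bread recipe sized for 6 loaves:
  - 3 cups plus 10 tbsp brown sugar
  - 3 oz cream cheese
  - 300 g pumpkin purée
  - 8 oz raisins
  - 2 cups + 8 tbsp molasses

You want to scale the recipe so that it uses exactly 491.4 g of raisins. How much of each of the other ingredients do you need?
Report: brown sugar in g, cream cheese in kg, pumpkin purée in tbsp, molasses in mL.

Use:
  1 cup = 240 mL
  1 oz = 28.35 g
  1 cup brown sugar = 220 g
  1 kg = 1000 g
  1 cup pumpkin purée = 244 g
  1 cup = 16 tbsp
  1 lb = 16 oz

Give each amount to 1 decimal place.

brown sugar: 1727.9 g; cream cheese: 0.2 kg; pumpkin purée: 42.6 tbsp; molasses: 1300.0 mL

The original recipe has 226.8 g of raisins, so the scaling factor is 491.4 ÷ 226.8 = 13/6.
brown sugar: (3 cup + 10 tbsp = 3.625 cup) × 13/6 × 220 g/cup ≈ 1727.9 g
cream cheese: 3 oz × 13/6 × 28.35 g/oz ÷ 1000 g/kg ≈ 0.2 kg
pumpkin purée: 300 g × 13/6 ÷ 244 g/cup × 16 tbsp/cup ≈ 42.6 tbsp
molasses: (2 cup + 8 tbsp = 2.5 cup) × 13/6 × 240 mL/cup = 1300.0 mL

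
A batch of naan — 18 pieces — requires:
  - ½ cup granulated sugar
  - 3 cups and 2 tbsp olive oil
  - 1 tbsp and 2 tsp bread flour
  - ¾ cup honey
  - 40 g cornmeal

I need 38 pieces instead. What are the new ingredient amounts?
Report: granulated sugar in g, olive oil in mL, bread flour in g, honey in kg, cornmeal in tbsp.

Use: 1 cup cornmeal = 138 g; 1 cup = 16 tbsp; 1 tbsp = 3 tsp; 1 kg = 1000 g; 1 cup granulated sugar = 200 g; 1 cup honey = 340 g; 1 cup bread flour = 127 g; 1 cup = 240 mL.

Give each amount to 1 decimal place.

Scaling factor: 38/18 = 19/9.
granulated sugar: 0.5 cup × 19/9 × 200 g/cup ≈ 211.1 g
olive oil: (3 cup + 2 tbsp = 3.125 cup) × 19/9 × 240 mL/cup ≈ 1583.3 mL
bread flour: (1 tbsp + 2 tsp = 5/3 tbsp) × 19/9 ÷ 16 tbsp/cup × 127 g/cup ≈ 27.9 g
honey: 0.75 cup × 19/9 × 340 g/cup ÷ 1000 g/kg ≈ 0.5 kg
cornmeal: 40 g × 19/9 ÷ 138 g/cup × 16 tbsp/cup ≈ 9.8 tbsp

granulated sugar: 211.1 g; olive oil: 1583.3 mL; bread flour: 27.9 g; honey: 0.5 kg; cornmeal: 9.8 tbsp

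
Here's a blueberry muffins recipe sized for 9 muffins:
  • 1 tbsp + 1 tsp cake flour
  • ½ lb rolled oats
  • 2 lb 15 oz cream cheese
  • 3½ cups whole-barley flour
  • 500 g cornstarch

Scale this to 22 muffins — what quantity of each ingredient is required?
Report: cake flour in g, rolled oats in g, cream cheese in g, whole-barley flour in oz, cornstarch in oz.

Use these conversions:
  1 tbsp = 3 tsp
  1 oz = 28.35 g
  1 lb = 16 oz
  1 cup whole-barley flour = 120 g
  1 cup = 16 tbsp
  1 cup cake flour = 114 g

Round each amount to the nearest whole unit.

cake flour: 23 g; rolled oats: 554 g; cream cheese: 3257 g; whole-barley flour: 36 oz; cornstarch: 43 oz

Scaling factor: 22/9.
cake flour: (1 tbsp + 1 tsp = 4/3 tbsp) × 22/9 ÷ 16 tbsp/cup × 114 g/cup ≈ 23 g
rolled oats: 0.5 lb × 22/9 × 16 oz/lb × 28.35 g/oz ≈ 554 g
cream cheese: (2 lb + 15 oz = 2.9375 lb) × 22/9 × 16 oz/lb × 28.35 g/oz ≈ 3257 g
whole-barley flour: 3.5 cup × 22/9 × 120 g/cup ÷ 28.35 g/oz ≈ 36 oz
cornstarch: 500 g × 22/9 ÷ 28.35 g/oz ≈ 43 oz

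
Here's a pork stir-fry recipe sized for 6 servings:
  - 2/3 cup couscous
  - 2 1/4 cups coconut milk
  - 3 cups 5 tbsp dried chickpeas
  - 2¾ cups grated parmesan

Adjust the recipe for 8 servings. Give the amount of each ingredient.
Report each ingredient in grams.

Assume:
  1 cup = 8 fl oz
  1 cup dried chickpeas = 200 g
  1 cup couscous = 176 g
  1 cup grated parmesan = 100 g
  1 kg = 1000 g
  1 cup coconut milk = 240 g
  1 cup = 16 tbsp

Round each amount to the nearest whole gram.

couscous: 156 g; coconut milk: 720 g; dried chickpeas: 883 g; grated parmesan: 367 g

Scaling factor: 8/6 = 4/3.
couscous: 2/3 cup × 4/3 × 176 g/cup ≈ 156 g
coconut milk: 2.25 cup × 4/3 × 240 g/cup = 720 g
dried chickpeas: (3 cup + 5 tbsp = 3.3125 cup) × 4/3 × 200 g/cup ≈ 883 g
grated parmesan: 2.75 cup × 4/3 × 100 g/cup ≈ 367 g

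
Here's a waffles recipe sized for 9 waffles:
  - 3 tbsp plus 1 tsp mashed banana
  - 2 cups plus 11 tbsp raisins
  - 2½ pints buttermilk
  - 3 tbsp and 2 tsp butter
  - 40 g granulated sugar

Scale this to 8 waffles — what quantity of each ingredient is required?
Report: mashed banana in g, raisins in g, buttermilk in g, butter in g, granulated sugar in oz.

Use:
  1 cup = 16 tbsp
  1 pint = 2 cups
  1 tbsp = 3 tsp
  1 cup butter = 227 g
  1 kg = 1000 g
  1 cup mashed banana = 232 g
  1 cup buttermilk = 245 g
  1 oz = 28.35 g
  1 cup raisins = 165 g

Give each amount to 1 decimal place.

Scaling factor: 8/9.
mashed banana: (3 tbsp + 1 tsp = 10/3 tbsp) × 8/9 ÷ 16 tbsp/cup × 232 g/cup ≈ 43.0 g
raisins: (2 cup + 11 tbsp = 2.6875 cup) × 8/9 × 165 g/cup ≈ 394.2 g
buttermilk: 2.5 pint × 8/9 × 2 cup/pint × 245 g/cup ≈ 1088.9 g
butter: (3 tbsp + 2 tsp = 11/3 tbsp) × 8/9 ÷ 16 tbsp/cup × 227 g/cup ≈ 46.2 g
granulated sugar: 40 g × 8/9 ÷ 28.35 g/oz ≈ 1.3 oz

mashed banana: 43.0 g; raisins: 394.2 g; buttermilk: 1088.9 g; butter: 46.2 g; granulated sugar: 1.3 oz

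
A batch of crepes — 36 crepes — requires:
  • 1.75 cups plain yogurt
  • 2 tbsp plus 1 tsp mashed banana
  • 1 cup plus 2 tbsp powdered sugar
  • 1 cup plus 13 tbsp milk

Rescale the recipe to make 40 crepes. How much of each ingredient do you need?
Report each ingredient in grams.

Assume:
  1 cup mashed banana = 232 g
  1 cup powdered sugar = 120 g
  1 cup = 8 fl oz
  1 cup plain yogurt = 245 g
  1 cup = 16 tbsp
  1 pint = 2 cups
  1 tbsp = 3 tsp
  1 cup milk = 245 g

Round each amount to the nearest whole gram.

Scaling factor: 40/36 = 10/9.
plain yogurt: 1.75 cup × 10/9 × 245 g/cup ≈ 476 g
mashed banana: (2 tbsp + 1 tsp = 7/3 tbsp) × 10/9 ÷ 16 tbsp/cup × 232 g/cup ≈ 38 g
powdered sugar: (1 cup + 2 tbsp = 1.125 cup) × 10/9 × 120 g/cup = 150 g
milk: (1 cup + 13 tbsp = 1.8125 cup) × 10/9 × 245 g/cup ≈ 493 g

plain yogurt: 476 g; mashed banana: 38 g; powdered sugar: 150 g; milk: 493 g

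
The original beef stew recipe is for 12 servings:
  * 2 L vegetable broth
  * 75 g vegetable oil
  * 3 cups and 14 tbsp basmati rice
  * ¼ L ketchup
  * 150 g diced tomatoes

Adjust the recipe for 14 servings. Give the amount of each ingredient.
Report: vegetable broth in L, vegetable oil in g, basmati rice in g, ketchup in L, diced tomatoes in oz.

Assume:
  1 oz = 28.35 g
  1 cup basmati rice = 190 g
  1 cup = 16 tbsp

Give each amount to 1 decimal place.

Scaling factor: 14/12 = 7/6.
vegetable broth: 2 L × 7/6 ≈ 2.3 L
vegetable oil: 75 g × 7/6 = 87.5 g
basmati rice: (3 cup + 14 tbsp = 3.875 cup) × 7/6 × 190 g/cup ≈ 859.0 g
ketchup: 0.25 L × 7/6 ≈ 0.3 L
diced tomatoes: 150 g × 7/6 ÷ 28.35 g/oz ≈ 6.2 oz

vegetable broth: 2.3 L; vegetable oil: 87.5 g; basmati rice: 859.0 g; ketchup: 0.3 L; diced tomatoes: 6.2 oz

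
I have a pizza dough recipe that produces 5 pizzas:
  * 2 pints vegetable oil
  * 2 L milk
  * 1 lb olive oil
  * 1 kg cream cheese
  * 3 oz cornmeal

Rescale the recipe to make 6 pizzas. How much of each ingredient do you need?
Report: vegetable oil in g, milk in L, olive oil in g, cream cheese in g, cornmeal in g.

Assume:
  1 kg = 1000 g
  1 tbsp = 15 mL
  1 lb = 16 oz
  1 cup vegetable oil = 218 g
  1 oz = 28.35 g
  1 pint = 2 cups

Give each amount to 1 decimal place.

Scaling factor: 6/5 = 1.2.
vegetable oil: 2 pint × 6/5 × 2 cup/pint × 218 g/cup = 1046.4 g
milk: 2 L × 6/5 = 2.4 L
olive oil: 1 lb × 6/5 × 16 oz/lb × 28.35 g/oz ≈ 544.3 g
cream cheese: 1 kg × 6/5 × 1000 g/kg = 1200.0 g
cornmeal: 3 oz × 6/5 × 28.35 g/oz ≈ 102.1 g

vegetable oil: 1046.4 g; milk: 2.4 L; olive oil: 544.3 g; cream cheese: 1200.0 g; cornmeal: 102.1 g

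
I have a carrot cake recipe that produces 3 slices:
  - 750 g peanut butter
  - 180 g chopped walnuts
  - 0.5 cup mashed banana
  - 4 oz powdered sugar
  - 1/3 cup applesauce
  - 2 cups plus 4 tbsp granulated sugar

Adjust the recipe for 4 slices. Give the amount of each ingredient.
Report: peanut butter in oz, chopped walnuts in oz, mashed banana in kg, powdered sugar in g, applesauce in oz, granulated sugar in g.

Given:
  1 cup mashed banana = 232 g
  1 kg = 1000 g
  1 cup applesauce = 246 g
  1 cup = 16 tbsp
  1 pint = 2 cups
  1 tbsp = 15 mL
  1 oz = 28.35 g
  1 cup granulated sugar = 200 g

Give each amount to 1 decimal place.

Scaling factor: 4/3.
peanut butter: 750 g × 4/3 ÷ 28.35 g/oz ≈ 35.3 oz
chopped walnuts: 180 g × 4/3 ÷ 28.35 g/oz ≈ 8.5 oz
mashed banana: 0.5 cup × 4/3 × 232 g/cup ÷ 1000 g/kg ≈ 0.2 kg
powdered sugar: 4 oz × 4/3 × 28.35 g/oz = 151.2 g
applesauce: 1/3 cup × 4/3 × 246 g/cup ÷ 28.35 g/oz ≈ 3.9 oz
granulated sugar: (2 cup + 4 tbsp = 2.25 cup) × 4/3 × 200 g/cup = 600.0 g

peanut butter: 35.3 oz; chopped walnuts: 8.5 oz; mashed banana: 0.2 kg; powdered sugar: 151.2 g; applesauce: 3.9 oz; granulated sugar: 600.0 g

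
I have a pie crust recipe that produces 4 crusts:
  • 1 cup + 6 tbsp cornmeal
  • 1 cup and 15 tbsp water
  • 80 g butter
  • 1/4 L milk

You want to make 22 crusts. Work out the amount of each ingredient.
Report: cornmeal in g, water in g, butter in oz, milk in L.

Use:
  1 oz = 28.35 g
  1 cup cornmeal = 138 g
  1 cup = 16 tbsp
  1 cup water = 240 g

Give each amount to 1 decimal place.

Scaling factor: 22/4 = 11/2 = 5.5.
cornmeal: (1 cup + 6 tbsp = 1.375 cup) × 11/2 × 138 g/cup ≈ 1043.6 g
water: (1 cup + 15 tbsp = 1.9375 cup) × 11/2 × 240 g/cup = 2557.5 g
butter: 80 g × 11/2 ÷ 28.35 g/oz ≈ 15.5 oz
milk: 0.25 L × 11/2 ≈ 1.4 L

cornmeal: 1043.6 g; water: 2557.5 g; butter: 15.5 oz; milk: 1.4 L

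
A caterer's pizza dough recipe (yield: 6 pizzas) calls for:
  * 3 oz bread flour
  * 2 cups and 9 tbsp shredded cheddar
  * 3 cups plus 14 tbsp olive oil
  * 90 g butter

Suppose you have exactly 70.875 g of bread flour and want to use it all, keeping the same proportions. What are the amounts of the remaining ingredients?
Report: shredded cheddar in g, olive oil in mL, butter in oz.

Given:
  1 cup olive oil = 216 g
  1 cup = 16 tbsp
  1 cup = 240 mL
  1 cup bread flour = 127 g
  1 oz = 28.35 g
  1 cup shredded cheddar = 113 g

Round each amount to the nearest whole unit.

shredded cheddar: 241 g; olive oil: 775 mL; butter: 3 oz

The original recipe has 85.05 g of bread flour, so the scaling factor is 70.875 ÷ 85.05 = 5/6.
shredded cheddar: (2 cup + 9 tbsp = 2.5625 cup) × 5/6 × 113 g/cup ≈ 241 g
olive oil: (3 cup + 14 tbsp = 3.875 cup) × 5/6 × 240 mL/cup = 775 mL
butter: 90 g × 5/6 ÷ 28.35 g/oz ≈ 3 oz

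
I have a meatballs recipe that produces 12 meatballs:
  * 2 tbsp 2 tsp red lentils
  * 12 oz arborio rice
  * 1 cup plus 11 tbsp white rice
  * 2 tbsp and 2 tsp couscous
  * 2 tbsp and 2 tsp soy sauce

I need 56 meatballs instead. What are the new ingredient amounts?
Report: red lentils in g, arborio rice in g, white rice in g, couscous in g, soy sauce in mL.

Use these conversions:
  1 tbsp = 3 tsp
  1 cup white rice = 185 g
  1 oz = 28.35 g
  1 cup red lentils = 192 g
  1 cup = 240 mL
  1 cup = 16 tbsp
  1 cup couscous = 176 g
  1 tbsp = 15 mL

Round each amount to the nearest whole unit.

Scaling factor: 56/12 = 14/3.
red lentils: (2 tbsp + 2 tsp = 8/3 tbsp) × 14/3 ÷ 16 tbsp/cup × 192 g/cup ≈ 149 g
arborio rice: 12 oz × 14/3 × 28.35 g/oz ≈ 1588 g
white rice: (1 cup + 11 tbsp = 1.6875 cup) × 14/3 × 185 g/cup ≈ 1457 g
couscous: (2 tbsp + 2 tsp = 8/3 tbsp) × 14/3 ÷ 16 tbsp/cup × 176 g/cup ≈ 137 g
soy sauce: (2 tbsp + 2 tsp = 8/3 tbsp) × 14/3 × 15 mL/tbsp ≈ 187 mL

red lentils: 149 g; arborio rice: 1588 g; white rice: 1457 g; couscous: 137 g; soy sauce: 187 mL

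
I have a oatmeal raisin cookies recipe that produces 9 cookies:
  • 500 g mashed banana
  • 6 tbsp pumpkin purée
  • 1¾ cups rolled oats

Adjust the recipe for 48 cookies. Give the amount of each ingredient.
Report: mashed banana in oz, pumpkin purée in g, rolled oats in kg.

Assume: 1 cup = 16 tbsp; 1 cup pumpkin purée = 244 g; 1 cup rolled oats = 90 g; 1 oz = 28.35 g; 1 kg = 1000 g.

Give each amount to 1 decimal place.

Scaling factor: 48/9 = 16/3.
mashed banana: 500 g × 16/3 ÷ 28.35 g/oz ≈ 94.1 oz
pumpkin purée: 6 tbsp × 16/3 ÷ 16 tbsp/cup × 244 g/cup = 488.0 g
rolled oats: 1.75 cup × 16/3 × 90 g/cup ÷ 1000 g/kg ≈ 0.8 kg

mashed banana: 94.1 oz; pumpkin purée: 488.0 g; rolled oats: 0.8 kg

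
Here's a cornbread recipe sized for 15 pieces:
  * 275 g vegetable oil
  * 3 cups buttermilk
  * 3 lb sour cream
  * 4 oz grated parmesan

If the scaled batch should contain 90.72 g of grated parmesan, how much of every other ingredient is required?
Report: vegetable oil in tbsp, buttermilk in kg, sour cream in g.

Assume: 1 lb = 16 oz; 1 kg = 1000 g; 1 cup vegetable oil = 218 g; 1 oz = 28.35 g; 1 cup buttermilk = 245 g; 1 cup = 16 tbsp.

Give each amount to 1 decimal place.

The original recipe has 113.4 g of grated parmesan, so the scaling factor is 90.72 ÷ 113.4 = 4/5 = 0.8.
vegetable oil: 275 g × 4/5 ÷ 218 g/cup × 16 tbsp/cup ≈ 16.1 tbsp
buttermilk: 3 cup × 4/5 × 245 g/cup ÷ 1000 g/kg ≈ 0.6 kg
sour cream: 3 lb × 4/5 × 16 oz/lb × 28.35 g/oz ≈ 1088.6 g

vegetable oil: 16.1 tbsp; buttermilk: 0.6 kg; sour cream: 1088.6 g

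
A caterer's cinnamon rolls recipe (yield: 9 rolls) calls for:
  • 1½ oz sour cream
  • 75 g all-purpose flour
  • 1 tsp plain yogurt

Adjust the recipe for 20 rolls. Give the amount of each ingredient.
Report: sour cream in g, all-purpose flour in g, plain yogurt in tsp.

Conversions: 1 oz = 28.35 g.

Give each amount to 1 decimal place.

sour cream: 94.5 g; all-purpose flour: 166.7 g; plain yogurt: 2.2 tsp

Scaling factor: 20/9.
sour cream: 1.5 oz × 20/9 × 28.35 g/oz = 94.5 g
all-purpose flour: 75 g × 20/9 ≈ 166.7 g
plain yogurt: 1 tsp × 20/9 ≈ 2.2 tsp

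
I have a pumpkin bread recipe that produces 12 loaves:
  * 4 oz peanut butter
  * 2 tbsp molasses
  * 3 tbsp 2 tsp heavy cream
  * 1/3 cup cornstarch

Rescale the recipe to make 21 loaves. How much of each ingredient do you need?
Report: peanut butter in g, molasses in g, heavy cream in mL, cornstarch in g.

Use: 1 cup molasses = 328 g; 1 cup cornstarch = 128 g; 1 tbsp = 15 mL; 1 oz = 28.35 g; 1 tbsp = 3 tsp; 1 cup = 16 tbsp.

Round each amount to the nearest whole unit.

Scaling factor: 21/12 = 7/4 = 1.75.
peanut butter: 4 oz × 7/4 × 28.35 g/oz ≈ 198 g
molasses: 2 tbsp × 7/4 ÷ 16 tbsp/cup × 328 g/cup ≈ 72 g
heavy cream: (3 tbsp + 2 tsp = 11/3 tbsp) × 7/4 × 15 mL/tbsp ≈ 96 mL
cornstarch: 1/3 cup × 7/4 × 128 g/cup ≈ 75 g

peanut butter: 198 g; molasses: 72 g; heavy cream: 96 mL; cornstarch: 75 g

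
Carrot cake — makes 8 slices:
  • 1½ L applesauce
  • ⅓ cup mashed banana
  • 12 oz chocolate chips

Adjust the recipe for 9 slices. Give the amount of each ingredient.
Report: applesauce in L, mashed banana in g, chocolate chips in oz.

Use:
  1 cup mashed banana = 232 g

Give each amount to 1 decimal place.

Scaling factor: 9/8 = 1.125.
applesauce: 1.5 L × 9/8 ≈ 1.7 L
mashed banana: 1/3 cup × 9/8 × 232 g/cup = 87.0 g
chocolate chips: 12 oz × 9/8 = 13.5 oz

applesauce: 1.7 L; mashed banana: 87.0 g; chocolate chips: 13.5 oz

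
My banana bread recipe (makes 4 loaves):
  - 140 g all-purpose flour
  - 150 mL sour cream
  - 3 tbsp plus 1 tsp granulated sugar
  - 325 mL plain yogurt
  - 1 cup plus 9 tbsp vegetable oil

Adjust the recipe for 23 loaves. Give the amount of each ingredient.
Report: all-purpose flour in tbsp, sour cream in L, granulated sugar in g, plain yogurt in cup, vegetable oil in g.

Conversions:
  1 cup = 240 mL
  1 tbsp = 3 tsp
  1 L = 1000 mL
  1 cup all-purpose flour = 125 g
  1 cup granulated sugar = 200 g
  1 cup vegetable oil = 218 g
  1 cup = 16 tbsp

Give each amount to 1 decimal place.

all-purpose flour: 103.0 tbsp; sour cream: 0.9 L; granulated sugar: 239.6 g; plain yogurt: 7.8 cup; vegetable oil: 1958.6 g

Scaling factor: 23/4 = 5.75.
all-purpose flour: 140 g × 23/4 ÷ 125 g/cup × 16 tbsp/cup ≈ 103.0 tbsp
sour cream: 150 mL × 23/4 ÷ 1000 mL/L ≈ 0.9 L
granulated sugar: (3 tbsp + 1 tsp = 10/3 tbsp) × 23/4 ÷ 16 tbsp/cup × 200 g/cup ≈ 239.6 g
plain yogurt: 325 mL × 23/4 ÷ 240 mL/cup ≈ 7.8 cup
vegetable oil: (1 cup + 9 tbsp = 1.5625 cup) × 23/4 × 218 g/cup ≈ 1958.6 g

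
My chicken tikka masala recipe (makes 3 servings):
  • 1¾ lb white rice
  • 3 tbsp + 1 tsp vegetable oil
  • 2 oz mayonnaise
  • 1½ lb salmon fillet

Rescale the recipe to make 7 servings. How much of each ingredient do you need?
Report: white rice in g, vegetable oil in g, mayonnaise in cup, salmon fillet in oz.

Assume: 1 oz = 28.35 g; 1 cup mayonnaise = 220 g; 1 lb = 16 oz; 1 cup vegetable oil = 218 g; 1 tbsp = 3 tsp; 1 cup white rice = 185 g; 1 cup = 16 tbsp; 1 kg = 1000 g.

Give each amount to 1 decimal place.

Scaling factor: 7/3.
white rice: 1.75 lb × 7/3 × 16 oz/lb × 28.35 g/oz = 1852.2 g
vegetable oil: (3 tbsp + 1 tsp = 10/3 tbsp) × 7/3 ÷ 16 tbsp/cup × 218 g/cup ≈ 106.0 g
mayonnaise: 2 oz × 7/3 × 28.35 g/oz ÷ 220 g/cup ≈ 0.6 cup
salmon fillet: 1.5 lb × 7/3 × 16 oz/lb = 56.0 oz

white rice: 1852.2 g; vegetable oil: 106.0 g; mayonnaise: 0.6 cup; salmon fillet: 56.0 oz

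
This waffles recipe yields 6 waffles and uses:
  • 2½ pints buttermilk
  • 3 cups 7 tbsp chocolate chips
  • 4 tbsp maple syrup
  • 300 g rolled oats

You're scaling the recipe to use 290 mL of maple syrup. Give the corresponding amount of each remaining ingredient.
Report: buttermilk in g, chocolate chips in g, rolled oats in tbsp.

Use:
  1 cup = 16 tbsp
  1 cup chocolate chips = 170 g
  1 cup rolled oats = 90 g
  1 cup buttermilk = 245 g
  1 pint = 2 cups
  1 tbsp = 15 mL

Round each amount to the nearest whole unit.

buttermilk: 5921 g; chocolate chips: 2824 g; rolled oats: 258 tbsp

The original recipe has 60 mL of maple syrup, so the scaling factor is 290 ÷ 60 = 29/6.
buttermilk: 2.5 pint × 29/6 × 2 cup/pint × 245 g/cup ≈ 5921 g
chocolate chips: (3 cup + 7 tbsp = 3.4375 cup) × 29/6 × 170 g/cup ≈ 2824 g
rolled oats: 300 g × 29/6 ÷ 90 g/cup × 16 tbsp/cup ≈ 258 tbsp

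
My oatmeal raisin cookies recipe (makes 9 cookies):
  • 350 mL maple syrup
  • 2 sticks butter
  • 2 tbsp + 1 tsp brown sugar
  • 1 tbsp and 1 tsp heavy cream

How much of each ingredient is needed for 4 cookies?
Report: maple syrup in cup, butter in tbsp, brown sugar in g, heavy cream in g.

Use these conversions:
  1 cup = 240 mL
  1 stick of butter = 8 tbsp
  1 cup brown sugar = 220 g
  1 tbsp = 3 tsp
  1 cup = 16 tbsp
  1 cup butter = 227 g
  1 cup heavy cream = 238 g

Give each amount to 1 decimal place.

maple syrup: 0.6 cup; butter: 7.1 tbsp; brown sugar: 14.3 g; heavy cream: 8.8 g

Scaling factor: 4/9.
maple syrup: 350 mL × 4/9 ÷ 240 mL/cup ≈ 0.6 cup
butter: 2 stick × 4/9 × 8 tbsp/stick ≈ 7.1 tbsp
brown sugar: (2 tbsp + 1 tsp = 7/3 tbsp) × 4/9 ÷ 16 tbsp/cup × 220 g/cup ≈ 14.3 g
heavy cream: (1 tbsp + 1 tsp = 4/3 tbsp) × 4/9 ÷ 16 tbsp/cup × 238 g/cup ≈ 8.8 g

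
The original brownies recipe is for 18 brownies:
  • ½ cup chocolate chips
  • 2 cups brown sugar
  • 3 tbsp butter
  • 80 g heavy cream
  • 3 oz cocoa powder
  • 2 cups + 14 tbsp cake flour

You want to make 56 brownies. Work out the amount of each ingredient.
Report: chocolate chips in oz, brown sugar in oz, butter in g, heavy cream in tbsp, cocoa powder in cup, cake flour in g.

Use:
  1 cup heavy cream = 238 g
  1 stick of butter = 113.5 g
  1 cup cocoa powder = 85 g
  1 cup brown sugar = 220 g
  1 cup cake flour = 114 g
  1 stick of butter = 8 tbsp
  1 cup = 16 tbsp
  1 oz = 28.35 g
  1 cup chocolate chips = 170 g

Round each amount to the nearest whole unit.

chocolate chips: 9 oz; brown sugar: 48 oz; butter: 132 g; heavy cream: 17 tbsp; cocoa powder: 3 cup; cake flour: 1020 g

Scaling factor: 56/18 = 28/9.
chocolate chips: 0.5 cup × 28/9 × 170 g/cup ÷ 28.35 g/oz ≈ 9 oz
brown sugar: 2 cup × 28/9 × 220 g/cup ÷ 28.35 g/oz ≈ 48 oz
butter: 3 tbsp × 28/9 ÷ 8 tbsp/stick × 113.5 g/stick ≈ 132 g
heavy cream: 80 g × 28/9 ÷ 238 g/cup × 16 tbsp/cup ≈ 17 tbsp
cocoa powder: 3 oz × 28/9 × 28.35 g/oz ÷ 85 g/cup ≈ 3 cup
cake flour: (2 cup + 14 tbsp = 2.875 cup) × 28/9 × 114 g/cup ≈ 1020 g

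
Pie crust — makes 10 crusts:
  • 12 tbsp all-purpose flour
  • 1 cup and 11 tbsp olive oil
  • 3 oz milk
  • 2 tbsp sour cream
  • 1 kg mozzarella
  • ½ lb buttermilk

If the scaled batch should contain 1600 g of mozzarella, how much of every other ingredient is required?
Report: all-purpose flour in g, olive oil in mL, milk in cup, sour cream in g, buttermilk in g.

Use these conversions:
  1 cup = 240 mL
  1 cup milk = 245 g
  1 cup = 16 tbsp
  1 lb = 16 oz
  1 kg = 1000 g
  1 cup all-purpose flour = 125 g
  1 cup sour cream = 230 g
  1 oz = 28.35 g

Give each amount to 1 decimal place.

all-purpose flour: 150.0 g; olive oil: 648.0 mL; milk: 0.6 cup; sour cream: 46.0 g; buttermilk: 362.9 g

The original recipe has 1000 g of mozzarella, so the scaling factor is 1600 ÷ 1000 = 8/5 = 1.6.
all-purpose flour: 12 tbsp × 8/5 ÷ 16 tbsp/cup × 125 g/cup = 150.0 g
olive oil: (1 cup + 11 tbsp = 1.6875 cup) × 8/5 × 240 mL/cup = 648.0 mL
milk: 3 oz × 8/5 × 28.35 g/oz ÷ 245 g/cup ≈ 0.6 cup
sour cream: 2 tbsp × 8/5 ÷ 16 tbsp/cup × 230 g/cup = 46.0 g
buttermilk: 0.5 lb × 8/5 × 16 oz/lb × 28.35 g/oz ≈ 362.9 g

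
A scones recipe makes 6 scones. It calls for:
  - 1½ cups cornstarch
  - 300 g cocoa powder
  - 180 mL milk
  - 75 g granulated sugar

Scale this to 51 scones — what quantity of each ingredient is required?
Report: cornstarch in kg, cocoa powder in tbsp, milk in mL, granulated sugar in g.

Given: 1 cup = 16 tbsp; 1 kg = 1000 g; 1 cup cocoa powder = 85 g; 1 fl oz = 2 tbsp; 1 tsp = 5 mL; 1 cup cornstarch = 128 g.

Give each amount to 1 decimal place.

cornstarch: 1.6 kg; cocoa powder: 480.0 tbsp; milk: 1530.0 mL; granulated sugar: 637.5 g

Scaling factor: 51/6 = 17/2 = 8.5.
cornstarch: 1.5 cup × 17/2 × 128 g/cup ÷ 1000 g/kg ≈ 1.6 kg
cocoa powder: 300 g × 17/2 ÷ 85 g/cup × 16 tbsp/cup = 480.0 tbsp
milk: 180 mL × 17/2 = 1530.0 mL
granulated sugar: 75 g × 17/2 = 637.5 g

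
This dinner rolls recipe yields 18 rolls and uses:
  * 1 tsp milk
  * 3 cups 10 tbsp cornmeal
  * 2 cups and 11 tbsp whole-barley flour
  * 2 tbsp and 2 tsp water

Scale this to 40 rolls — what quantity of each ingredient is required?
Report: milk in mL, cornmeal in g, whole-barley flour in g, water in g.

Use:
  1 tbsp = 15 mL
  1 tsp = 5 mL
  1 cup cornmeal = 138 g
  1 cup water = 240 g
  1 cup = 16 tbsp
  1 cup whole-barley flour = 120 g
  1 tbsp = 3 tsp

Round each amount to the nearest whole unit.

Scaling factor: 40/18 = 20/9.
milk: 1 tsp × 20/9 × 5 mL/tsp ≈ 11 mL
cornmeal: (3 cup + 10 tbsp = 3.625 cup) × 20/9 × 138 g/cup ≈ 1112 g
whole-barley flour: (2 cup + 11 tbsp = 2.6875 cup) × 20/9 × 120 g/cup ≈ 717 g
water: (2 tbsp + 2 tsp = 8/3 tbsp) × 20/9 ÷ 16 tbsp/cup × 240 g/cup ≈ 89 g

milk: 11 mL; cornmeal: 1112 g; whole-barley flour: 717 g; water: 89 g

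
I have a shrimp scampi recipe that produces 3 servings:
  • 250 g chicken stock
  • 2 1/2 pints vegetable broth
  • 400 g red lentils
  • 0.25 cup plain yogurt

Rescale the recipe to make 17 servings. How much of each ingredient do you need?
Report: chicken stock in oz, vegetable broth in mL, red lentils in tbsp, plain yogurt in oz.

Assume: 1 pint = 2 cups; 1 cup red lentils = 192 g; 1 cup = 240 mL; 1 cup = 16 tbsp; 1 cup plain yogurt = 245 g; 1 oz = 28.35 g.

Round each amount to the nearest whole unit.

Scaling factor: 17/3.
chicken stock: 250 g × 17/3 ÷ 28.35 g/oz ≈ 50 oz
vegetable broth: 2.5 pint × 17/3 × 2 cup/pint × 240 mL/cup = 6800 mL
red lentils: 400 g × 17/3 ÷ 192 g/cup × 16 tbsp/cup ≈ 189 tbsp
plain yogurt: 0.25 cup × 17/3 × 245 g/cup ÷ 28.35 g/oz ≈ 12 oz

chicken stock: 50 oz; vegetable broth: 6800 mL; red lentils: 189 tbsp; plain yogurt: 12 oz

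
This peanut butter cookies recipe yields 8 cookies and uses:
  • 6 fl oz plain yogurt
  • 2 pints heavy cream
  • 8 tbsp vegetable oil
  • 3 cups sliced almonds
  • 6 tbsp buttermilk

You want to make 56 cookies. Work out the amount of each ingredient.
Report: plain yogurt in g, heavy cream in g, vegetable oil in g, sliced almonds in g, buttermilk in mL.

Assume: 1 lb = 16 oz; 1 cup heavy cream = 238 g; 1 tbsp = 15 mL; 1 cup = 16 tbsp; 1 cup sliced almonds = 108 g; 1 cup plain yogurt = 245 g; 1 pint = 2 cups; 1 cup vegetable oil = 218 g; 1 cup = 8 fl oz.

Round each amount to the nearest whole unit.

plain yogurt: 1286 g; heavy cream: 6664 g; vegetable oil: 763 g; sliced almonds: 2268 g; buttermilk: 630 mL

Scaling factor: 56/8 = 7.
plain yogurt: 6 fl oz × 7 ÷ 8 fl oz/cup × 245 g/cup ≈ 1286 g
heavy cream: 2 pint × 7 × 2 cup/pint × 238 g/cup = 6664 g
vegetable oil: 8 tbsp × 7 ÷ 16 tbsp/cup × 218 g/cup = 763 g
sliced almonds: 3 cup × 7 × 108 g/cup = 2268 g
buttermilk: 6 tbsp × 7 × 15 mL/tbsp = 630 mL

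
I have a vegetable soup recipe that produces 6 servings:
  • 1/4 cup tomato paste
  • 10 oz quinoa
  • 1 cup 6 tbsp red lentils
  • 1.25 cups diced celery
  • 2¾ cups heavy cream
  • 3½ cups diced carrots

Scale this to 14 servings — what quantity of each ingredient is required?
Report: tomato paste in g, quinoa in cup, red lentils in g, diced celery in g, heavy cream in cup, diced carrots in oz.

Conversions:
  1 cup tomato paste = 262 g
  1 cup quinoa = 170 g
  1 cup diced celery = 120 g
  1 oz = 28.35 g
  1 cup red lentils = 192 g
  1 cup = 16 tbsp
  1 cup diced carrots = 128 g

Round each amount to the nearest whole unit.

Scaling factor: 14/6 = 7/3.
tomato paste: 0.25 cup × 7/3 × 262 g/cup ≈ 153 g
quinoa: 10 oz × 7/3 × 28.35 g/oz ÷ 170 g/cup ≈ 4 cup
red lentils: (1 cup + 6 tbsp = 1.375 cup) × 7/3 × 192 g/cup = 616 g
diced celery: 1.25 cup × 7/3 × 120 g/cup = 350 g
heavy cream: 2.75 cup × 7/3 ≈ 6 cup
diced carrots: 3.5 cup × 7/3 × 128 g/cup ÷ 28.35 g/oz ≈ 37 oz

tomato paste: 153 g; quinoa: 4 cup; red lentils: 616 g; diced celery: 350 g; heavy cream: 6 cup; diced carrots: 37 oz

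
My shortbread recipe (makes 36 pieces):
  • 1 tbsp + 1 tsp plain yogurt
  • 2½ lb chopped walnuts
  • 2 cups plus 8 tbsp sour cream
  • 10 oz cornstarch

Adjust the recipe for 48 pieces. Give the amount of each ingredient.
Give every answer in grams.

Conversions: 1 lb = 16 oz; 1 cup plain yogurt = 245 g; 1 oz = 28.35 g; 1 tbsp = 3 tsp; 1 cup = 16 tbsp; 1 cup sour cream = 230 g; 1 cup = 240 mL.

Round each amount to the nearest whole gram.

plain yogurt: 27 g; chopped walnuts: 1512 g; sour cream: 767 g; cornstarch: 378 g

Scaling factor: 48/36 = 4/3.
plain yogurt: (1 tbsp + 1 tsp = 4/3 tbsp) × 4/3 ÷ 16 tbsp/cup × 245 g/cup ≈ 27 g
chopped walnuts: 2.5 lb × 4/3 × 16 oz/lb × 28.35 g/oz = 1512 g
sour cream: (2 cup + 8 tbsp = 2.5 cup) × 4/3 × 230 g/cup ≈ 767 g
cornstarch: 10 oz × 4/3 × 28.35 g/oz = 378 g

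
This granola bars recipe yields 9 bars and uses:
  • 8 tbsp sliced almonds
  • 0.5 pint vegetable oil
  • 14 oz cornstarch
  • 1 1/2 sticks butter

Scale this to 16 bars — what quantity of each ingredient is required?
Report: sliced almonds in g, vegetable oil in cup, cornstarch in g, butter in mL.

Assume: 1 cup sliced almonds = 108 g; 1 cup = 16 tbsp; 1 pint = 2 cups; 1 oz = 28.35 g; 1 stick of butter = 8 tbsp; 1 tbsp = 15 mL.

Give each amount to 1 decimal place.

sliced almonds: 96.0 g; vegetable oil: 1.8 cup; cornstarch: 705.6 g; butter: 320.0 mL

Scaling factor: 16/9.
sliced almonds: 8 tbsp × 16/9 ÷ 16 tbsp/cup × 108 g/cup = 96.0 g
vegetable oil: 0.5 pint × 16/9 × 2 cup/pint ≈ 1.8 cup
cornstarch: 14 oz × 16/9 × 28.35 g/oz = 705.6 g
butter: 1.5 stick × 16/9 × 8 tbsp/stick × 15 mL/tbsp = 320.0 mL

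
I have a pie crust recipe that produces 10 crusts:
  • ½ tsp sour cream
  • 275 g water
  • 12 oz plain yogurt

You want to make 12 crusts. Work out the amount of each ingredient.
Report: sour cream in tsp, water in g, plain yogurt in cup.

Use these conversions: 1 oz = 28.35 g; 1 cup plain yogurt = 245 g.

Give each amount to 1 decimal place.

Scaling factor: 12/10 = 6/5 = 1.2.
sour cream: 0.5 tsp × 6/5 = 0.6 tsp
water: 275 g × 6/5 = 330.0 g
plain yogurt: 12 oz × 6/5 × 28.35 g/oz ÷ 245 g/cup ≈ 1.7 cup

sour cream: 0.6 tsp; water: 330.0 g; plain yogurt: 1.7 cup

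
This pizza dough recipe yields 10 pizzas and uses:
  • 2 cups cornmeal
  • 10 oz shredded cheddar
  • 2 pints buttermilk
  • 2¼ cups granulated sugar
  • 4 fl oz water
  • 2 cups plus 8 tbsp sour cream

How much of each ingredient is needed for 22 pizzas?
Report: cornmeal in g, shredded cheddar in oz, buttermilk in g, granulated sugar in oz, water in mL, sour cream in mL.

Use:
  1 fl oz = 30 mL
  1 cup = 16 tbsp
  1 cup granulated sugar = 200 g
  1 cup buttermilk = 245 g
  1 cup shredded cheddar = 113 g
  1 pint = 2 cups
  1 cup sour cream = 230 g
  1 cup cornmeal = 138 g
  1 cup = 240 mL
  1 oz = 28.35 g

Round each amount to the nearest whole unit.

cornmeal: 607 g; shredded cheddar: 22 oz; buttermilk: 2156 g; granulated sugar: 35 oz; water: 264 mL; sour cream: 1320 mL

Scaling factor: 22/10 = 11/5 = 2.2.
cornmeal: 2 cup × 11/5 × 138 g/cup ≈ 607 g
shredded cheddar: 10 oz × 11/5 = 22 oz
buttermilk: 2 pint × 11/5 × 2 cup/pint × 245 g/cup = 2156 g
granulated sugar: 2.25 cup × 11/5 × 200 g/cup ÷ 28.35 g/oz ≈ 35 oz
water: 4 fl oz × 11/5 × 30 mL/fl oz = 264 mL
sour cream: (2 cup + 8 tbsp = 2.5 cup) × 11/5 × 240 mL/cup = 1320 mL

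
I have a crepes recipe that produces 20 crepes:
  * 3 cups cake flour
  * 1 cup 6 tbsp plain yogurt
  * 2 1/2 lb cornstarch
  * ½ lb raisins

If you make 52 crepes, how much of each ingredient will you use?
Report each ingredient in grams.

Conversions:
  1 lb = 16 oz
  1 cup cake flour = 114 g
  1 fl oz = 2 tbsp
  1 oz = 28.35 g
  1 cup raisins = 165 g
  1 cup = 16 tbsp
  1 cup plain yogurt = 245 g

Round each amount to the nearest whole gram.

cake flour: 889 g; plain yogurt: 876 g; cornstarch: 2948 g; raisins: 590 g

Scaling factor: 52/20 = 13/5 = 2.6.
cake flour: 3 cup × 13/5 × 114 g/cup ≈ 889 g
plain yogurt: (1 cup + 6 tbsp = 1.375 cup) × 13/5 × 245 g/cup ≈ 876 g
cornstarch: 2.5 lb × 13/5 × 16 oz/lb × 28.35 g/oz ≈ 2948 g
raisins: 0.5 lb × 13/5 × 16 oz/lb × 28.35 g/oz ≈ 590 g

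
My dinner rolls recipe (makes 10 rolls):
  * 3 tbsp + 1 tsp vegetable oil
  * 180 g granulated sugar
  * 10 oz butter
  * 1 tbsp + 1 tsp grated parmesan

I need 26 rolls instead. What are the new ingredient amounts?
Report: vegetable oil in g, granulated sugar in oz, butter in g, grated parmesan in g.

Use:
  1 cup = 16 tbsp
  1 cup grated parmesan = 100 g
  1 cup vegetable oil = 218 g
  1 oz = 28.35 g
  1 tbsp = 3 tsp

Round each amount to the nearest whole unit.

Scaling factor: 26/10 = 13/5 = 2.6.
vegetable oil: (3 tbsp + 1 tsp = 10/3 tbsp) × 13/5 ÷ 16 tbsp/cup × 218 g/cup ≈ 118 g
granulated sugar: 180 g × 13/5 ÷ 28.35 g/oz ≈ 17 oz
butter: 10 oz × 13/5 × 28.35 g/oz ≈ 737 g
grated parmesan: (1 tbsp + 1 tsp = 4/3 tbsp) × 13/5 ÷ 16 tbsp/cup × 100 g/cup ≈ 22 g

vegetable oil: 118 g; granulated sugar: 17 oz; butter: 737 g; grated parmesan: 22 g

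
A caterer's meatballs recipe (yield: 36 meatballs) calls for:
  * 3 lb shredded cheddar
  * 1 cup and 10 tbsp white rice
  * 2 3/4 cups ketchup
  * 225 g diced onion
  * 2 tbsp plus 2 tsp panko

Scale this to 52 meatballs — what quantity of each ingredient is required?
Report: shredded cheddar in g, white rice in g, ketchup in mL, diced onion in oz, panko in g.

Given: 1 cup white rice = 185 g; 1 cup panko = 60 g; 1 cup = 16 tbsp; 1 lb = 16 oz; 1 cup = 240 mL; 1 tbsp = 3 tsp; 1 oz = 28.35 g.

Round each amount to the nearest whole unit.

Scaling factor: 52/36 = 13/9.
shredded cheddar: 3 lb × 13/9 × 16 oz/lb × 28.35 g/oz ≈ 1966 g
white rice: (1 cup + 10 tbsp = 1.625 cup) × 13/9 × 185 g/cup ≈ 434 g
ketchup: 2.75 cup × 13/9 × 240 mL/cup ≈ 953 mL
diced onion: 225 g × 13/9 ÷ 28.35 g/oz ≈ 11 oz
panko: (2 tbsp + 2 tsp = 8/3 tbsp) × 13/9 ÷ 16 tbsp/cup × 60 g/cup ≈ 14 g

shredded cheddar: 1966 g; white rice: 434 g; ketchup: 953 mL; diced onion: 11 oz; panko: 14 g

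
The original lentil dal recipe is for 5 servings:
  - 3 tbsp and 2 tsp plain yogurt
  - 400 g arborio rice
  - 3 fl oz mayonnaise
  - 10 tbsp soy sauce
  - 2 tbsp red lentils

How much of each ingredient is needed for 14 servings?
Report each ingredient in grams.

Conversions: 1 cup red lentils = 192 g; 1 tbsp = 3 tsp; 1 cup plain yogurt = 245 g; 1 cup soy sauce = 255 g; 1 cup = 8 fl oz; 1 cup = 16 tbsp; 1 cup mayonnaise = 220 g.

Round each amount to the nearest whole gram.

Scaling factor: 14/5 = 2.8.
plain yogurt: (3 tbsp + 2 tsp = 11/3 tbsp) × 14/5 ÷ 16 tbsp/cup × 245 g/cup ≈ 157 g
arborio rice: 400 g × 14/5 = 1120 g
mayonnaise: 3 fl oz × 14/5 ÷ 8 fl oz/cup × 220 g/cup = 231 g
soy sauce: 10 tbsp × 14/5 ÷ 16 tbsp/cup × 255 g/cup ≈ 446 g
red lentils: 2 tbsp × 14/5 ÷ 16 tbsp/cup × 192 g/cup ≈ 67 g

plain yogurt: 157 g; arborio rice: 1120 g; mayonnaise: 231 g; soy sauce: 446 g; red lentils: 67 g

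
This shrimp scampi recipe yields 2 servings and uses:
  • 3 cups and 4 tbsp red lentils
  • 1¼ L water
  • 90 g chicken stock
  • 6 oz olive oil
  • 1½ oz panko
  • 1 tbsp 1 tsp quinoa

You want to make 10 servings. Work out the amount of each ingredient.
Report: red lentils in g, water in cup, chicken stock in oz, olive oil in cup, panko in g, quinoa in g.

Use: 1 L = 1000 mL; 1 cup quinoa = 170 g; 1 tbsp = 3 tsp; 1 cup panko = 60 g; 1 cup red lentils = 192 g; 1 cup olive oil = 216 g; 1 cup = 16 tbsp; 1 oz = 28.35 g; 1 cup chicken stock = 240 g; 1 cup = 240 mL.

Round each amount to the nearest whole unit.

Scaling factor: 10/2 = 5.
red lentils: (3 cup + 4 tbsp = 3.25 cup) × 5 × 192 g/cup = 3120 g
water: 1.25 L × 5 × 1000 mL/L ÷ 240 mL/cup ≈ 26 cup
chicken stock: 90 g × 5 ÷ 28.35 g/oz ≈ 16 oz
olive oil: 6 oz × 5 × 28.35 g/oz ÷ 216 g/cup ≈ 4 cup
panko: 1.5 oz × 5 × 28.35 g/oz ≈ 213 g
quinoa: (1 tbsp + 1 tsp = 4/3 tbsp) × 5 ÷ 16 tbsp/cup × 170 g/cup ≈ 71 g

red lentils: 3120 g; water: 26 cup; chicken stock: 16 oz; olive oil: 4 cup; panko: 213 g; quinoa: 71 g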